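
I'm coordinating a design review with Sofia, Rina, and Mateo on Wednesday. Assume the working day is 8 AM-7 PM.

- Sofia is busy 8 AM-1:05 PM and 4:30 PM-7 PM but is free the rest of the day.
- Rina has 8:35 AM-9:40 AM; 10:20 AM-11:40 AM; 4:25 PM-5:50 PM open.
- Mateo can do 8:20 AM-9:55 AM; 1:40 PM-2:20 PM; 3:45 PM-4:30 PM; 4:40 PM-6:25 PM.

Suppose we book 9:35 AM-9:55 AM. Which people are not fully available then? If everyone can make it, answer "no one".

Rina, Sofia

Sofia free: 13:05-16:30 (invert busy blocks within the working day).
Rina free: 08:35-09:40, 10:20-11:40, 16:25-17:50.
Mateo free: 08:20-09:55, 13:40-14:20, 15:45-16:30, 16:40-18:25.
Sofia: not fully free for 09:35-09:55. Rina: not fully free for 09:35-09:55. Mateo: free for 09:35-09:55.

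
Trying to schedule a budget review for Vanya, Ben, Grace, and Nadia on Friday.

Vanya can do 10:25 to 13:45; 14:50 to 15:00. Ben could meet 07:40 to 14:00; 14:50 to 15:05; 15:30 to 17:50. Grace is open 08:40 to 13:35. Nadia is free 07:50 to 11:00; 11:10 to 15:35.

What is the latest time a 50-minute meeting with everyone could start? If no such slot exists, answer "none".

12:45

Vanya ∩ Ben: 10:25-13:45, 14:50-15:00.
Vanya ∩ Ben ∩ Grace: 10:25-13:35.
Vanya ∩ Ben ∩ Grace ∩ Nadia: 10:25-11:00, 11:10-13:35.
The last common window of at least 50 minutes is 11:10-13:35; a 50-minute meeting can start as late as 12:45 and still end by 13:35.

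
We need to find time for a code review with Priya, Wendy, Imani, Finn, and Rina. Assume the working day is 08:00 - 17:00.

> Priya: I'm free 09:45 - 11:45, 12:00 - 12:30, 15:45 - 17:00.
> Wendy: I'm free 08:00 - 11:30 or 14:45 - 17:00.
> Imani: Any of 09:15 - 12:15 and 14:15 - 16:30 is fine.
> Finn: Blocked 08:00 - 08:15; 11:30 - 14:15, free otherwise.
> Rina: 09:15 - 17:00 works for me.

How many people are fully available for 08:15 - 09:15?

Priya free: 09:45-11:45, 12:00-12:30, 15:45-17:00.
Wendy free: 08:00-11:30, 14:45-17:00.
Imani free: 09:15-12:15, 14:15-16:30.
Finn free: 08:15-11:30, 14:15-17:00 (invert busy blocks within the working day).
Rina free: 09:15-17:00.
Wendy and Finn can make the full 08:15-09:15 slot — that's 2.

2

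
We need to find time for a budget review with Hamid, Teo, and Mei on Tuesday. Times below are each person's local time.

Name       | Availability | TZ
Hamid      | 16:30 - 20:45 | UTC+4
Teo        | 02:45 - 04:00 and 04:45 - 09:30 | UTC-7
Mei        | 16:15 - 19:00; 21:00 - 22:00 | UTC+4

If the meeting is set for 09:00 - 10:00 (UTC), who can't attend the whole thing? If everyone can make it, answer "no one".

Hamid in UTC: 12:30-16:45 (subtract 4h to convert from UTC+4).
Teo in UTC: 09:45-11:00, 11:45-16:30 (add 7h to convert from UTC-7).
Mei in UTC: 12:15-15:00, 17:00-18:00 (subtract 4h to convert from UTC+4).
Hamid: not fully free for 09:00-10:00. Teo: not fully free for 09:00-10:00. Mei: not fully free for 09:00-10:00.

Hamid, Mei, Teo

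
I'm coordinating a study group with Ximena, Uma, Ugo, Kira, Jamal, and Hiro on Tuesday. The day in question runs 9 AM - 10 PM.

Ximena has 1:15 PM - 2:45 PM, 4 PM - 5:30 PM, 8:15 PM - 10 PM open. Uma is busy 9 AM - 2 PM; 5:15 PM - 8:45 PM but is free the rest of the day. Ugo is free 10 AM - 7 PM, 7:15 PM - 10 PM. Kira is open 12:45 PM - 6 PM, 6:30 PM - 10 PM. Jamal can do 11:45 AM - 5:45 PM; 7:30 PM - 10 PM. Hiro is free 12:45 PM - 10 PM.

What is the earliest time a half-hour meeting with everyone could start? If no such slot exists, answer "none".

14:00

Ximena free: 13:15-14:45, 16:00-17:30, 20:15-22:00.
Uma free: 14:00-17:15, 20:45-22:00 (invert busy blocks within the working day).
Ugo free: 10:00-19:00, 19:15-22:00.
Kira free: 12:45-18:00, 18:30-22:00.
Jamal free: 11:45-17:45, 19:30-22:00.
Hiro free: 12:45-22:00.
Ximena ∩ Uma: 14:00-14:45, 16:00-17:15, 20:45-22:00.
Ximena ∩ Uma ∩ Ugo: 14:00-14:45, 16:00-17:15, 20:45-22:00.
Ximena ∩ Uma ∩ Ugo ∩ Kira: 14:00-14:45, 16:00-17:15, 20:45-22:00.
Ximena ∩ Uma ∩ Ugo ∩ Kira ∩ Jamal: 14:00-14:45, 16:00-17:15, 20:45-22:00.
Ximena ∩ Uma ∩ Ugo ∩ Kira ∩ Jamal ∩ Hiro: 14:00-14:45, 16:00-17:15, 20:45-22:00.
So the common availability across everyone is 14:00-14:45, 16:00-17:15, 20:45-22:00.
The first common window of at least 30 minutes is 14:00-14:45, so the earliest start is 14:00.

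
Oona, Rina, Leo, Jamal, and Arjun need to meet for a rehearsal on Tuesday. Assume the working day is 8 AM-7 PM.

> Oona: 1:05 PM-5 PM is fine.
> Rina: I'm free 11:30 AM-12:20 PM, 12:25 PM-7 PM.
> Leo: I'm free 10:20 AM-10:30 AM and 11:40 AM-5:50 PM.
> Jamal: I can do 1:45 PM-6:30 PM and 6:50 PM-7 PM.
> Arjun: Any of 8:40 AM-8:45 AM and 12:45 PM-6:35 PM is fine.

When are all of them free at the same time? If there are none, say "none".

Oona ∩ Rina: 13:05-17:00.
Oona ∩ Rina ∩ Leo: 13:05-17:00.
Oona ∩ Rina ∩ Leo ∩ Jamal: 13:45-17:00.
Oona ∩ Rina ∩ Leo ∩ Jamal ∩ Arjun: 13:45-17:00.

13:45-17:00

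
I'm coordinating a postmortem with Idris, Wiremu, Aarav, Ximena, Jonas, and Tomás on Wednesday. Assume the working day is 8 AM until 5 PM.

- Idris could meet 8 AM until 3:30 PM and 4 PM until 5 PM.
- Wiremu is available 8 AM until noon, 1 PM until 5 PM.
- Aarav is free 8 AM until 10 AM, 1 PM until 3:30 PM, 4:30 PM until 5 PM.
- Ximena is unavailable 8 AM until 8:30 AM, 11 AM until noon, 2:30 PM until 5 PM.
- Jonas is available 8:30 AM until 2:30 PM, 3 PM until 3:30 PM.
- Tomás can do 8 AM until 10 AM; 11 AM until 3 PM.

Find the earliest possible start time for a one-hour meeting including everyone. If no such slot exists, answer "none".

Idris free: 08:00-15:30, 16:00-17:00.
Wiremu free: 08:00-12:00, 13:00-17:00.
Aarav free: 08:00-10:00, 13:00-15:30, 16:30-17:00.
Ximena free: 08:30-11:00, 12:00-14:30 (invert busy blocks within the working day).
Jonas free: 08:30-14:30, 15:00-15:30.
Tomás free: 08:00-10:00, 11:00-15:00.
Idris ∩ Wiremu: 08:00-12:00, 13:00-15:30, 16:00-17:00.
Idris ∩ Wiremu ∩ Aarav: 08:00-10:00, 13:00-15:30, 16:30-17:00.
Idris ∩ Wiremu ∩ Aarav ∩ Ximena: 08:30-10:00, 13:00-14:30.
Idris ∩ Wiremu ∩ Aarav ∩ Ximena ∩ Jonas: 08:30-10:00, 13:00-14:30.
Idris ∩ Wiremu ∩ Aarav ∩ Ximena ∩ Jonas ∩ Tomás: 08:30-10:00, 13:00-14:30.
The first common window of at least 60 minutes is 08:30-10:00, so the earliest start is 08:30.

08:30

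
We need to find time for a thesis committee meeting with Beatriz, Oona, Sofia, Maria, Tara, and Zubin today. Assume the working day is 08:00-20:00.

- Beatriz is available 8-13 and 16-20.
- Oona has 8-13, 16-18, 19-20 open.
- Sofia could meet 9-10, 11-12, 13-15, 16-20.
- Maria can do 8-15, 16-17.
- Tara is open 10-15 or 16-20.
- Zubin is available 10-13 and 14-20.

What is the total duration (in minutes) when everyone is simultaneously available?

Beatriz ∩ Oona: 08:00-13:00, 16:00-18:00, 19:00-20:00.
Beatriz ∩ Oona ∩ Sofia: 09:00-10:00, 11:00-12:00, 16:00-18:00, 19:00-20:00.
Beatriz ∩ Oona ∩ Sofia ∩ Maria: 09:00-10:00, 11:00-12:00, 16:00-17:00.
Beatriz ∩ Oona ∩ Sofia ∩ Maria ∩ Tara: 11:00-12:00, 16:00-17:00.
Beatriz ∩ Oona ∩ Sofia ∩ Maria ∩ Tara ∩ Zubin: 11:00-12:00, 16:00-17:00.
Summing the common windows: 60 + 60 = 120 minutes.

120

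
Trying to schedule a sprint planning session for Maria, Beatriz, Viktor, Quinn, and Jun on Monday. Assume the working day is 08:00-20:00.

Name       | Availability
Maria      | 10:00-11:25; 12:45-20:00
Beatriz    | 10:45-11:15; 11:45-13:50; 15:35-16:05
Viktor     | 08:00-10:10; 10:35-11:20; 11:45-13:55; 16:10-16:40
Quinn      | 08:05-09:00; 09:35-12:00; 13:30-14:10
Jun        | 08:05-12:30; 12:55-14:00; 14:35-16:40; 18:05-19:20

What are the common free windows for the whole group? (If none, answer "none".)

Maria ∩ Beatriz: 10:45-11:15, 12:45-13:50, 15:35-16:05.
Maria ∩ Beatriz ∩ Viktor: 10:45-11:15, 12:45-13:50.
Maria ∩ Beatriz ∩ Viktor ∩ Quinn: 10:45-11:15, 13:30-13:50.
Maria ∩ Beatriz ∩ Viktor ∩ Quinn ∩ Jun: 10:45-11:15, 13:30-13:50.

10:45-11:15, 13:30-13:50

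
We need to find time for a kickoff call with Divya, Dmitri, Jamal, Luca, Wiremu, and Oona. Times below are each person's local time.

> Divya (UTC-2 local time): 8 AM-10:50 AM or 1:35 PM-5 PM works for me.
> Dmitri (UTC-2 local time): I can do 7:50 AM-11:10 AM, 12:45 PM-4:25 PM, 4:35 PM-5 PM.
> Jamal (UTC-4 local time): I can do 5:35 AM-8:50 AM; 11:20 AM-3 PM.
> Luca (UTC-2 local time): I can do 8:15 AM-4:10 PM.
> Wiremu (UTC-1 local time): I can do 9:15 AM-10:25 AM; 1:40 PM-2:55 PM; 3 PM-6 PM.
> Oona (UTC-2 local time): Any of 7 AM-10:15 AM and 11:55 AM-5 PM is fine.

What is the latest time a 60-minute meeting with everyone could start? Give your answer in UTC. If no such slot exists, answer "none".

17:10

Divya in UTC: 10:00-12:50, 15:35-19:00 (add 2h to convert from UTC-2).
Dmitri in UTC: 09:50-13:10, 14:45-18:25, 18:35-19:00 (add 2h to convert from UTC-2).
Jamal in UTC: 09:35-12:50, 15:20-19:00 (add 4h to convert from UTC-4).
Luca in UTC: 10:15-18:10 (add 2h to convert from UTC-2).
Wiremu in UTC: 10:15-11:25, 14:40-15:55, 16:00-19:00 (add 1h to convert from UTC-1).
Oona in UTC: 09:00-12:15, 13:55-19:00 (add 2h to convert from UTC-2).
Divya ∩ Dmitri: 10:00-12:50, 15:35-18:25, 18:35-19:00.
Divya ∩ Dmitri ∩ Jamal: 10:00-12:50, 15:35-18:25, 18:35-19:00.
Divya ∩ Dmitri ∩ Jamal ∩ Luca: 10:15-12:50, 15:35-18:10.
Divya ∩ Dmitri ∩ Jamal ∩ Luca ∩ Wiremu: 10:15-11:25, 15:35-15:55, 16:00-18:10.
Divya ∩ Dmitri ∩ Jamal ∩ Luca ∩ Wiremu ∩ Oona: 10:15-11:25, 15:35-15:55, 16:00-18:10.
The last common window of at least 60 minutes is 16:00-18:10; a 60-minute meeting can start as late as 17:10 and still end by 18:10.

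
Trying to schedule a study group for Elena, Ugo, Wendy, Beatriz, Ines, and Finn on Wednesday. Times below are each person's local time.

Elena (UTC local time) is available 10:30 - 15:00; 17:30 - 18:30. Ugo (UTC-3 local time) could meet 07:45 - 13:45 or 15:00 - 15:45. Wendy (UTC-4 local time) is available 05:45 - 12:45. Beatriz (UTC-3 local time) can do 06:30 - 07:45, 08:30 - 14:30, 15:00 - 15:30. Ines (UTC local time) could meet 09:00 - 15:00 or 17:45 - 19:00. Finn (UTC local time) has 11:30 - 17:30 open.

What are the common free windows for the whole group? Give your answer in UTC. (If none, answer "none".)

Elena in UTC: 10:30-15:00, 17:30-18:30.
Ugo in UTC: 10:45-16:45, 18:00-18:45 (add 3h to convert from UTC-3).
Wendy in UTC: 09:45-16:45 (add 4h to convert from UTC-4).
Beatriz in UTC: 09:30-10:45, 11:30-17:30, 18:00-18:30 (add 3h to convert from UTC-3).
Ines in UTC: 09:00-15:00, 17:45-19:00.
Finn in UTC: 11:30-17:30.
Elena ∩ Ugo: 10:45-15:00, 18:00-18:30.
Elena ∩ Ugo ∩ Wendy: 10:45-15:00.
Elena ∩ Ugo ∩ Wendy ∩ Beatriz: 11:30-15:00.
Elena ∩ Ugo ∩ Wendy ∩ Beatriz ∩ Ines: 11:30-15:00.
Elena ∩ Ugo ∩ Wendy ∩ Beatriz ∩ Ines ∩ Finn: 11:30-15:00.

11:30-15:00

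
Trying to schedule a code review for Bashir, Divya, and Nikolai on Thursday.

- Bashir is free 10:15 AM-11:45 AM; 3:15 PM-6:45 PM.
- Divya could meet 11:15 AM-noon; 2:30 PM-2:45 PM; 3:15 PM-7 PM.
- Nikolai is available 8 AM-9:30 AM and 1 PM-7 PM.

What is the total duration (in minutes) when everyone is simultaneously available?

210

Bashir ∩ Divya: 11:15-11:45, 15:15-18:45.
Bashir ∩ Divya ∩ Nikolai: 15:15-18:45.
That's a single block of 210 minutes.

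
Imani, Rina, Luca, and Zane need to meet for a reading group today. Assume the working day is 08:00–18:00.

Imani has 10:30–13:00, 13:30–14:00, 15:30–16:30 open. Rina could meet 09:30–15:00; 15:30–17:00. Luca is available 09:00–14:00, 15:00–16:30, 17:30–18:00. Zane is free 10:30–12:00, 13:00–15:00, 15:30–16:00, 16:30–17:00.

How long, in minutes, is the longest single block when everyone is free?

90

Imani ∩ Rina: 10:30-13:00, 13:30-14:00, 15:30-16:30.
Imani ∩ Rina ∩ Luca: 10:30-13:00, 13:30-14:00, 15:30-16:30.
Imani ∩ Rina ∩ Luca ∩ Zane: 10:30-12:00, 13:30-14:00, 15:30-16:00.
Those are the intersection windows.
The longest is 10:30-12:00 at 90 minutes.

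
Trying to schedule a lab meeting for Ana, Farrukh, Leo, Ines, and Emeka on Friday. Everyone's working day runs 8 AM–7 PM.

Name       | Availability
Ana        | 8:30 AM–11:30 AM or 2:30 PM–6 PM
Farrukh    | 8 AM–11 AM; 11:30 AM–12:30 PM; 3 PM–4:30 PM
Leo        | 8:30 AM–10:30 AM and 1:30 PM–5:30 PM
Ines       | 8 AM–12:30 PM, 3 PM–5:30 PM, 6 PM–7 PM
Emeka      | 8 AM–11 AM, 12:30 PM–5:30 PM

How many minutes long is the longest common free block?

Ana ∩ Farrukh: 08:30-11:00, 15:00-16:30.
Ana ∩ Farrukh ∩ Leo: 08:30-10:30, 15:00-16:30.
Ana ∩ Farrukh ∩ Leo ∩ Ines: 08:30-10:30, 15:00-16:30.
Ana ∩ Farrukh ∩ Leo ∩ Ines ∩ Emeka: 08:30-10:30, 15:00-16:30.
The longest is 08:30-10:30 at 120 minutes.

120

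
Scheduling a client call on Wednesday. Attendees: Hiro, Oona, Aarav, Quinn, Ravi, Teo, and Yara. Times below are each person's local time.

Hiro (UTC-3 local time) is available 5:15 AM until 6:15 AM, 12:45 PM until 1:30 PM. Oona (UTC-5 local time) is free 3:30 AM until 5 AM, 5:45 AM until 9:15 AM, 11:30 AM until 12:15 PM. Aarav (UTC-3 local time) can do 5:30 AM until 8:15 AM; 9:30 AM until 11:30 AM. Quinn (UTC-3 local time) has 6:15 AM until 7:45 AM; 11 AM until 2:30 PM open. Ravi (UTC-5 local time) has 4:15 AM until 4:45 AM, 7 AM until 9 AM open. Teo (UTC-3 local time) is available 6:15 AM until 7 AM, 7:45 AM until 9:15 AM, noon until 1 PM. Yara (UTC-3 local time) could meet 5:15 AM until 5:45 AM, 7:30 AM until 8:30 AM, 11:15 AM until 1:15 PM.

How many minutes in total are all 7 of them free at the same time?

Hiro in UTC: 08:15-09:15, 15:45-16:30 (add 3h to convert from UTC-3).
Oona in UTC: 08:30-10:00, 10:45-14:15, 16:30-17:15 (add 5h to convert from UTC-5).
Aarav in UTC: 08:30-11:15, 12:30-14:30 (add 3h to convert from UTC-3).
Quinn in UTC: 09:15-10:45, 14:00-17:30 (add 3h to convert from UTC-3).
Ravi in UTC: 09:15-09:45, 12:00-14:00 (add 5h to convert from UTC-5).
Teo in UTC: 09:15-10:00, 10:45-12:15, 15:00-16:00 (add 3h to convert from UTC-3).
Yara in UTC: 08:15-08:45, 10:30-11:30, 14:15-16:15 (add 3h to convert from UTC-3).
Hiro ∩ Oona: 08:30-09:15.
Hiro ∩ Oona ∩ Aarav: 08:30-09:15.
Hiro ∩ Oona ∩ Aarav ∩ Quinn: ∅.
Hiro ∩ Oona ∩ Aarav ∩ Quinn ∩ Ravi: ∅.
Hiro ∩ Oona ∩ Aarav ∩ Quinn ∩ Ravi ∩ Teo: ∅.
Hiro ∩ Oona ∩ Aarav ∩ Quinn ∩ Ravi ∩ Teo ∩ Yara: ∅.
There is no time when everyone is free.
There is no common window, so the total is 0 minutes.

0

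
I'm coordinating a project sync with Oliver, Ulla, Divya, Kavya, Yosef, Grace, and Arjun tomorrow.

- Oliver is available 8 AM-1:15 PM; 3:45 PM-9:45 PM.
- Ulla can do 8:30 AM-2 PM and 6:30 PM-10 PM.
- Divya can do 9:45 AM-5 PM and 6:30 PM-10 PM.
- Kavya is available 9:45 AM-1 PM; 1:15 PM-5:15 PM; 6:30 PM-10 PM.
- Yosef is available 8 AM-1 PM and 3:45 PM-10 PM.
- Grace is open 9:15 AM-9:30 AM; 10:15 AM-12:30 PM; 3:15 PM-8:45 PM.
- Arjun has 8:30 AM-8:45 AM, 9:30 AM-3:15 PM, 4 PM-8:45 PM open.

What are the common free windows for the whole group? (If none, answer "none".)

10:15-12:30, 18:30-20:45

Oliver ∩ Ulla: 08:30-13:15, 18:30-21:45.
Oliver ∩ Ulla ∩ Divya: 09:45-13:15, 18:30-21:45.
Oliver ∩ Ulla ∩ Divya ∩ Kavya: 09:45-13:00, 18:30-21:45.
Oliver ∩ Ulla ∩ Divya ∩ Kavya ∩ Yosef: 09:45-13:00, 18:30-21:45.
Oliver ∩ Ulla ∩ Divya ∩ Kavya ∩ Yosef ∩ Grace: 10:15-12:30, 18:30-20:45.
Oliver ∩ Ulla ∩ Divya ∩ Kavya ∩ Yosef ∩ Grace ∩ Arjun: 10:15-12:30, 18:30-20:45.
So the common availability across everyone is 10:15-12:30, 18:30-20:45.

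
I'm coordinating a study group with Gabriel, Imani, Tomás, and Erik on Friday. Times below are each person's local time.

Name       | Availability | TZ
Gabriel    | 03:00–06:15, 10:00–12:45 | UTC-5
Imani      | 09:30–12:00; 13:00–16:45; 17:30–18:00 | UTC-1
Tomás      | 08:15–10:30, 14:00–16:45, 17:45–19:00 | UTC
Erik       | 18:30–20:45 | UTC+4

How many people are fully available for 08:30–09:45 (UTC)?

2

Gabriel in UTC: 08:00-11:15, 15:00-17:45 (add 5h to convert from UTC-5).
Imani in UTC: 10:30-13:00, 14:00-17:45, 18:30-19:00 (add 1h to convert from UTC-1).
Tomás in UTC: 08:15-10:30, 14:00-16:45, 17:45-19:00.
Erik in UTC: 14:30-16:45 (subtract 4h to convert from UTC+4).
Gabriel and Tomás can make the full 08:30-09:45 slot — that's 2.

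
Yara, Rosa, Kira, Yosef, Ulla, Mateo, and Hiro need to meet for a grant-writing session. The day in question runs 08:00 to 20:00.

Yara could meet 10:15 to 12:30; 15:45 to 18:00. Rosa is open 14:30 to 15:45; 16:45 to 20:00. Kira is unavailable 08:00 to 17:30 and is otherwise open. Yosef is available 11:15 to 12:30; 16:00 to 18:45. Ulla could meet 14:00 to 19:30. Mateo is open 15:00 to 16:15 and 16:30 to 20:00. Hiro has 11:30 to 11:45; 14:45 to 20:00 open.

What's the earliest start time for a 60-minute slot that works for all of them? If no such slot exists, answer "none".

Yara free: 10:15-12:30, 15:45-18:00.
Rosa free: 14:30-15:45, 16:45-20:00.
Kira free: 17:30-20:00 (invert busy blocks within the working day).
Yosef free: 11:15-12:30, 16:00-18:45.
Ulla free: 14:00-19:30.
Mateo free: 15:00-16:15, 16:30-20:00.
Hiro free: 11:30-11:45, 14:45-20:00.
Yara ∩ Rosa: 16:45-18:00.
Yara ∩ Rosa ∩ Kira: 17:30-18:00.
Yara ∩ Rosa ∩ Kira ∩ Yosef: 17:30-18:00.
Yara ∩ Rosa ∩ Kira ∩ Yosef ∩ Ulla: 17:30-18:00.
Yara ∩ Rosa ∩ Kira ∩ Yosef ∩ Ulla ∩ Mateo: 17:30-18:00.
Yara ∩ Rosa ∩ Kira ∩ Yosef ∩ Ulla ∩ Mateo ∩ Hiro: 17:30-18:00.
No common window is at least 60 minutes long.

none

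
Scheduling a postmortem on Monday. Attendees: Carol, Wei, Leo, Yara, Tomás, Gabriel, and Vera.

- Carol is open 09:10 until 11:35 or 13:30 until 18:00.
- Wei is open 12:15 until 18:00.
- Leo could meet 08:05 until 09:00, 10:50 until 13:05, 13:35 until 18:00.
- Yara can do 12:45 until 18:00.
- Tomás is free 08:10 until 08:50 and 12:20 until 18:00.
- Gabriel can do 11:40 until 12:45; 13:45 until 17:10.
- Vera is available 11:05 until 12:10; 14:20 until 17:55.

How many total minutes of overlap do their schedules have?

170

Carol ∩ Wei: 13:30-18:00.
Carol ∩ Wei ∩ Leo: 13:35-18:00.
Carol ∩ Wei ∩ Leo ∩ Yara: 13:35-18:00.
Carol ∩ Wei ∩ Leo ∩ Yara ∩ Tomás: 13:35-18:00.
Carol ∩ Wei ∩ Leo ∩ Yara ∩ Tomás ∩ Gabriel: 13:45-17:10.
Carol ∩ Wei ∩ Leo ∩ Yara ∩ Tomás ∩ Gabriel ∩ Vera: 14:20-17:10.
Those are the intersection windows.
That's a single block of 170 minutes.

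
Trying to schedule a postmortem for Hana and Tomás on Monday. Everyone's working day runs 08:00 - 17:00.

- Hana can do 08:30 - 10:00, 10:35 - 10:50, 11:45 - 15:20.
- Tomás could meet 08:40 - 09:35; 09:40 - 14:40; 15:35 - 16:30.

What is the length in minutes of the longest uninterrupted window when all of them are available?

175

Hana ∩ Tomás: 08:40-09:35, 09:40-10:00, 10:35-10:50, 11:45-14:40.
The longest is 11:45-14:40 at 175 minutes.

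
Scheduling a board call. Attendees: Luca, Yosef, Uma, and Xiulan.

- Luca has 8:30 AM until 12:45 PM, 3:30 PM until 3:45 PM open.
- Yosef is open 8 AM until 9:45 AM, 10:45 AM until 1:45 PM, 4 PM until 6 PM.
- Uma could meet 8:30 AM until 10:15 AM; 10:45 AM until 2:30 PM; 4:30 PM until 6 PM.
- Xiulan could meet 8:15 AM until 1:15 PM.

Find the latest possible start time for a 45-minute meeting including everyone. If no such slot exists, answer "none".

12:00

Luca ∩ Yosef: 08:30-09:45, 10:45-12:45.
Luca ∩ Yosef ∩ Uma: 08:30-09:45, 10:45-12:45.
Luca ∩ Yosef ∩ Uma ∩ Xiulan: 08:30-09:45, 10:45-12:45.
The last common window of at least 45 minutes is 10:45-12:45; a 45-minute meeting can start as late as 12:00 and still end by 12:45.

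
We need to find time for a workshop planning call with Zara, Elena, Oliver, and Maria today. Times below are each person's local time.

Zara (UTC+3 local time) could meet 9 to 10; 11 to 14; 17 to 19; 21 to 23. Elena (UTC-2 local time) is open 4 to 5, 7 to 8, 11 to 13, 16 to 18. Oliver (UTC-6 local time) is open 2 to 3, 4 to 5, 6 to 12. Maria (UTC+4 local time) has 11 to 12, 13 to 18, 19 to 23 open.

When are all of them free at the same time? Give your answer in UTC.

none

Zara in UTC: 06:00-07:00, 08:00-11:00, 14:00-16:00, 18:00-20:00 (subtract 3h to convert from UTC+3).
Elena in UTC: 06:00-07:00, 09:00-10:00, 13:00-15:00, 18:00-20:00 (add 2h to convert from UTC-2).
Oliver in UTC: 08:00-09:00, 10:00-11:00, 12:00-18:00 (add 6h to convert from UTC-6).
Maria in UTC: 07:00-08:00, 09:00-14:00, 15:00-19:00 (subtract 4h to convert from UTC+4).
Zara ∩ Elena: 06:00-07:00, 09:00-10:00, 14:00-15:00, 18:00-20:00.
Zara ∩ Elena ∩ Oliver: 14:00-15:00.
Zara ∩ Elena ∩ Oliver ∩ Maria: ∅.
There is no time when everyone is free.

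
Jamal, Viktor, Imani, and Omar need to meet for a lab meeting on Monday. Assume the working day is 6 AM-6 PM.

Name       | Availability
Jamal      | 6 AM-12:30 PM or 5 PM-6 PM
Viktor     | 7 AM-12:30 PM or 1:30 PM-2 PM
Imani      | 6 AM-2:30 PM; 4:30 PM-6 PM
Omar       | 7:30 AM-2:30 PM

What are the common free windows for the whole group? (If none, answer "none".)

07:30-12:30

Jamal ∩ Viktor: 07:00-12:30.
Jamal ∩ Viktor ∩ Imani: 07:00-12:30.
Jamal ∩ Viktor ∩ Imani ∩ Omar: 07:30-12:30.
Those are the intersection windows.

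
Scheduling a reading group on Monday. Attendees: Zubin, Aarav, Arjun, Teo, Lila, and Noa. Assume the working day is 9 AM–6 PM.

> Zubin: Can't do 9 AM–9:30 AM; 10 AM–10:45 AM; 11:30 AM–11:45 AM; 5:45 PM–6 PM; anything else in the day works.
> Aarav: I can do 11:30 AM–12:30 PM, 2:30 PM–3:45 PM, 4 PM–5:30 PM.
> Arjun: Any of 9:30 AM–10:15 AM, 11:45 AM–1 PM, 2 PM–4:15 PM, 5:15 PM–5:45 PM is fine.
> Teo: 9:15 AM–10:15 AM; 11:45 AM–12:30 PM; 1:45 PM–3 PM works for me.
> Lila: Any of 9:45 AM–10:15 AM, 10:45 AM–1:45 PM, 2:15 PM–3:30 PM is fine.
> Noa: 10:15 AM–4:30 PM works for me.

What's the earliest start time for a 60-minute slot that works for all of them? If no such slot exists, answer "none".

Zubin free: 09:30-10:00, 10:45-11:30, 11:45-17:45 (invert busy blocks within the working day).
Aarav free: 11:30-12:30, 14:30-15:45, 16:00-17:30.
Arjun free: 09:30-10:15, 11:45-13:00, 14:00-16:15, 17:15-17:45.
Teo free: 09:15-10:15, 11:45-12:30, 13:45-15:00.
Lila free: 09:45-10:15, 10:45-13:45, 14:15-15:30.
Noa free: 10:15-16:30.
Zubin ∩ Aarav: 11:45-12:30, 14:30-15:45, 16:00-17:30.
Zubin ∩ Aarav ∩ Arjun: 11:45-12:30, 14:30-15:45, 16:00-16:15, 17:15-17:30.
Zubin ∩ Aarav ∩ Arjun ∩ Teo: 11:45-12:30, 14:30-15:00.
Zubin ∩ Aarav ∩ Arjun ∩ Teo ∩ Lila: 11:45-12:30, 14:30-15:00.
Zubin ∩ Aarav ∩ Arjun ∩ Teo ∩ Lila ∩ Noa: 11:45-12:30, 14:30-15:00.
No common window is at least 60 minutes long.

none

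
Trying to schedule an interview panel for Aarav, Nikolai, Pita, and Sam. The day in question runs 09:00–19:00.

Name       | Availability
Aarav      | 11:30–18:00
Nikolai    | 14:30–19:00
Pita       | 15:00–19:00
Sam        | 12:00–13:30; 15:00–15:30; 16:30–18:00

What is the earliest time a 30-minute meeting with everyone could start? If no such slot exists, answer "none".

Aarav ∩ Nikolai: 14:30-18:00.
Aarav ∩ Nikolai ∩ Pita: 15:00-18:00.
Aarav ∩ Nikolai ∩ Pita ∩ Sam: 15:00-15:30, 16:30-18:00.
The first common window of at least 30 minutes is 15:00-15:30, so the earliest start is 15:00.

15:00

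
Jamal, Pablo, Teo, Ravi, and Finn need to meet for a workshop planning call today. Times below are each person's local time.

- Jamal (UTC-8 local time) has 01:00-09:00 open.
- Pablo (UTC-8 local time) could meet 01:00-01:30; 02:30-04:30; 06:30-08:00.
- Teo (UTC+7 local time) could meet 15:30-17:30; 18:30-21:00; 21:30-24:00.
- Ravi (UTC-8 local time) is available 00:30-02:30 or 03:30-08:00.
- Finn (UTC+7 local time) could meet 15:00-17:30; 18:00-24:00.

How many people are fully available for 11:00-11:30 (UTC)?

3

Jamal in UTC: 09:00-17:00 (add 8h to convert from UTC-8).
Pablo in UTC: 09:00-09:30, 10:30-12:30, 14:30-16:00 (add 8h to convert from UTC-8).
Teo in UTC: 08:30-10:30, 11:30-14:00, 14:30-17:00 (subtract 7h to convert from UTC+7).
Ravi in UTC: 08:30-10:30, 11:30-16:00 (add 8h to convert from UTC-8).
Finn in UTC: 08:00-10:30, 11:00-17:00 (subtract 7h to convert from UTC+7).
Jamal, Pablo, and Finn can make the full 11:00-11:30 slot — that's 3.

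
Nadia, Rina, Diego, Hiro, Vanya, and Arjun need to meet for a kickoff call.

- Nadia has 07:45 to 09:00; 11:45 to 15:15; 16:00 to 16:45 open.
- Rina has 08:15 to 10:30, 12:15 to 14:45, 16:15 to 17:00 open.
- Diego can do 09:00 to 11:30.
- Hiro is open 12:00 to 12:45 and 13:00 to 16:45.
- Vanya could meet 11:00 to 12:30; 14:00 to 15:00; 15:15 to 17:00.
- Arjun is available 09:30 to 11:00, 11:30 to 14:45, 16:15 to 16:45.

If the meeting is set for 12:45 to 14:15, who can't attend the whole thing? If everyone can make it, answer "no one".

Diego, Hiro, Vanya

Nadia: free for 12:45-14:15. Rina: free for 12:45-14:15. Diego: not fully free for 12:45-14:15. Hiro: not fully free for 12:45-14:15. Vanya: not fully free for 12:45-14:15. Arjun: free for 12:45-14:15.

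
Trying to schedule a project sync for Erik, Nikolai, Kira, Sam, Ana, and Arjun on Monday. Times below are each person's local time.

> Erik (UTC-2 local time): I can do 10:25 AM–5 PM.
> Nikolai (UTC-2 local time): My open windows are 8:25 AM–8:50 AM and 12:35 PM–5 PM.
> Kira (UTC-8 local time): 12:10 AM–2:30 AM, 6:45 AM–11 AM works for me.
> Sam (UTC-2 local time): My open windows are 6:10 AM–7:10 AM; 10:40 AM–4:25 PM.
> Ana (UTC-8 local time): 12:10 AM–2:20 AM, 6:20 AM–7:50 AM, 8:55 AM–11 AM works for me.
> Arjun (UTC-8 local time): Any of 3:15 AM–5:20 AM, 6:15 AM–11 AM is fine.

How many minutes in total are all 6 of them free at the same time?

155

Erik in UTC: 12:25-19:00 (add 2h to convert from UTC-2).
Nikolai in UTC: 10:25-10:50, 14:35-19:00 (add 2h to convert from UTC-2).
Kira in UTC: 08:10-10:30, 14:45-19:00 (add 8h to convert from UTC-8).
Sam in UTC: 08:10-09:10, 12:40-18:25 (add 2h to convert from UTC-2).
Ana in UTC: 08:10-10:20, 14:20-15:50, 16:55-19:00 (add 8h to convert from UTC-8).
Arjun in UTC: 11:15-13:20, 14:15-19:00 (add 8h to convert from UTC-8).
Erik ∩ Nikolai: 14:35-19:00.
Erik ∩ Nikolai ∩ Kira: 14:45-19:00.
Erik ∩ Nikolai ∩ Kira ∩ Sam: 14:45-18:25.
Erik ∩ Nikolai ∩ Kira ∩ Sam ∩ Ana: 14:45-15:50, 16:55-18:25.
Erik ∩ Nikolai ∩ Kira ∩ Sam ∩ Ana ∩ Arjun: 14:45-15:50, 16:55-18:25.
Summing the common windows: 65 + 90 = 155 minutes.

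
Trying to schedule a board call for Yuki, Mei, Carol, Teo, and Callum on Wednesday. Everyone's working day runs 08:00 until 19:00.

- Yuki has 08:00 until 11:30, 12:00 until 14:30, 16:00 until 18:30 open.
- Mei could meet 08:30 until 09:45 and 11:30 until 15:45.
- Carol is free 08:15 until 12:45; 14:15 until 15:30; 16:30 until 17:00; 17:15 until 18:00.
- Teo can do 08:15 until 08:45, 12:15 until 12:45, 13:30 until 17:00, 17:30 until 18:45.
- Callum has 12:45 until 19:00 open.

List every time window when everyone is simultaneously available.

14:15-14:30

Yuki ∩ Mei: 08:30-09:45, 12:00-14:30.
Yuki ∩ Mei ∩ Carol: 08:30-09:45, 12:00-12:45, 14:15-14:30.
Yuki ∩ Mei ∩ Carol ∩ Teo: 08:30-08:45, 12:15-12:45, 14:15-14:30.
Yuki ∩ Mei ∩ Carol ∩ Teo ∩ Callum: 14:15-14:30.
So the common availability across everyone is 14:15-14:30.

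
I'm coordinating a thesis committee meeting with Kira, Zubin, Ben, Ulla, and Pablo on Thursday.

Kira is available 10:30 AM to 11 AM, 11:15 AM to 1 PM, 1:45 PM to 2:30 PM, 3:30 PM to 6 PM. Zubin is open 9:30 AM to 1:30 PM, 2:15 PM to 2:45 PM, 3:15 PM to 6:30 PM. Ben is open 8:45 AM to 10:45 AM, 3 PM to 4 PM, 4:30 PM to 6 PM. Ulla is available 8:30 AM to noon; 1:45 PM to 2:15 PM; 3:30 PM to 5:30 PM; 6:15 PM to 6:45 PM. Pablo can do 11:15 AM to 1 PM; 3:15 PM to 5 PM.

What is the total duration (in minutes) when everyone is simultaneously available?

60

Kira ∩ Zubin: 10:30-11:00, 11:15-13:00, 14:15-14:30, 15:30-18:00.
Kira ∩ Zubin ∩ Ben: 10:30-10:45, 15:30-16:00, 16:30-18:00.
Kira ∩ Zubin ∩ Ben ∩ Ulla: 10:30-10:45, 15:30-16:00, 16:30-17:30.
Kira ∩ Zubin ∩ Ben ∩ Ulla ∩ Pablo: 15:30-16:00, 16:30-17:00.
Those are the intersection windows.
Summing the common windows: 30 + 30 = 60 minutes.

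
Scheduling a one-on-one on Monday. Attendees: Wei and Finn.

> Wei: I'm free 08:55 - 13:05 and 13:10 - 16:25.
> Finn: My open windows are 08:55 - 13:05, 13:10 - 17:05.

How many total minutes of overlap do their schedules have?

445

Wei ∩ Finn: 08:55-13:05, 13:10-16:25.
Those are the intersection windows.
Summing the common windows: 250 + 195 = 445 minutes.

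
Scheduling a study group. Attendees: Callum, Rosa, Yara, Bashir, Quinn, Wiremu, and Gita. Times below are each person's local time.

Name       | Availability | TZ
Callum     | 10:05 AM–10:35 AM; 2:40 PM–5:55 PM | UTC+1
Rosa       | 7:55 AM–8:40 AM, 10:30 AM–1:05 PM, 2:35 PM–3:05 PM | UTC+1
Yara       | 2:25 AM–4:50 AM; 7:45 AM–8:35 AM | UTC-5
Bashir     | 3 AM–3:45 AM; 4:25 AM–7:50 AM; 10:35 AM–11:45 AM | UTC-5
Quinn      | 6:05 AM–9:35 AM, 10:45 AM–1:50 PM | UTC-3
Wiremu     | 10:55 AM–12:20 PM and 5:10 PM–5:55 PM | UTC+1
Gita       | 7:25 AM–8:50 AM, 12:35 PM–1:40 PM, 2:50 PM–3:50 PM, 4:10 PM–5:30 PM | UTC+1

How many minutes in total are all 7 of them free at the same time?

Callum in UTC: 09:05-09:35, 13:40-16:55 (subtract 1h to convert from UTC+1).
Rosa in UTC: 06:55-07:40, 09:30-12:05, 13:35-14:05 (subtract 1h to convert from UTC+1).
Yara in UTC: 07:25-09:50, 12:45-13:35 (add 5h to convert from UTC-5).
Bashir in UTC: 08:00-08:45, 09:25-12:50, 15:35-16:45 (add 5h to convert from UTC-5).
Quinn in UTC: 09:05-12:35, 13:45-16:50 (add 3h to convert from UTC-3).
Wiremu in UTC: 09:55-11:20, 16:10-16:55 (subtract 1h to convert from UTC+1).
Gita in UTC: 06:25-07:50, 11:35-12:40, 13:50-14:50, 15:10-16:30 (subtract 1h to convert from UTC+1).
Callum ∩ Rosa: 09:30-09:35, 13:40-14:05.
Callum ∩ Rosa ∩ Yara: 09:30-09:35.
Callum ∩ Rosa ∩ Yara ∩ Bashir: 09:30-09:35.
Callum ∩ Rosa ∩ Yara ∩ Bashir ∩ Quinn: 09:30-09:35.
Callum ∩ Rosa ∩ Yara ∩ Bashir ∩ Quinn ∩ Wiremu: ∅.
Callum ∩ Rosa ∩ Yara ∩ Bashir ∩ Quinn ∩ Wiremu ∩ Gita: ∅.
There is no time when everyone is free.
There is no common window, so the total is 0 minutes.

0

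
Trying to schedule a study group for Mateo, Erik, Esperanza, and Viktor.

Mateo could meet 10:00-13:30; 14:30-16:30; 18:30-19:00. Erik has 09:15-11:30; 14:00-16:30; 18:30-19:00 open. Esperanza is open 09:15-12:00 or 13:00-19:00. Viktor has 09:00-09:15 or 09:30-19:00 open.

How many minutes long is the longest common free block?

Mateo ∩ Erik: 10:00-11:30, 14:30-16:30, 18:30-19:00.
Mateo ∩ Erik ∩ Esperanza: 10:00-11:30, 14:30-16:30, 18:30-19:00.
Mateo ∩ Erik ∩ Esperanza ∩ Viktor: 10:00-11:30, 14:30-16:30, 18:30-19:00.
The longest is 14:30-16:30 at 120 minutes.

120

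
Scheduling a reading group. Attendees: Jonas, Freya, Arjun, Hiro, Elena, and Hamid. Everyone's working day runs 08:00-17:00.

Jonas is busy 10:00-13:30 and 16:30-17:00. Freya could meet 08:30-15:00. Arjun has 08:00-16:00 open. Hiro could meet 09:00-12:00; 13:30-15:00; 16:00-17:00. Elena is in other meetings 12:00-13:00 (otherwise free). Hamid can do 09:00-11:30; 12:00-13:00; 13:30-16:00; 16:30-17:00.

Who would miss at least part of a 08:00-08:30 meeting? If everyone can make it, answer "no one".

Jonas free: 08:00-10:00, 13:30-16:30 (invert busy blocks within the working day).
Freya free: 08:30-15:00.
Arjun free: 08:00-16:00.
Hiro free: 09:00-12:00, 13:30-15:00, 16:00-17:00.
Elena free: 08:00-12:00, 13:00-17:00 (invert busy blocks within the working day).
Hamid free: 09:00-11:30, 12:00-13:00, 13:30-16:00, 16:30-17:00.
Jonas: free for 08:00-08:30. Freya: not fully free for 08:00-08:30. Arjun: free for 08:00-08:30. Hiro: not fully free for 08:00-08:30. Elena: free for 08:00-08:30. Hamid: not fully free for 08:00-08:30.

Freya, Hamid, Hiro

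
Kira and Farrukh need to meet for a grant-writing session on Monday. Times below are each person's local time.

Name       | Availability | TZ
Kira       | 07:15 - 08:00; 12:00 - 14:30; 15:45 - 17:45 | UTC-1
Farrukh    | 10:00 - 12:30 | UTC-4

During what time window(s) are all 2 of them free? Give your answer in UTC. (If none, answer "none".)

Kira in UTC: 08:15-09:00, 13:00-15:30, 16:45-18:45 (add 1h to convert from UTC-1).
Farrukh in UTC: 14:00-16:30 (add 4h to convert from UTC-4).
Kira ∩ Farrukh: 14:00-15:30.

14:00-15:30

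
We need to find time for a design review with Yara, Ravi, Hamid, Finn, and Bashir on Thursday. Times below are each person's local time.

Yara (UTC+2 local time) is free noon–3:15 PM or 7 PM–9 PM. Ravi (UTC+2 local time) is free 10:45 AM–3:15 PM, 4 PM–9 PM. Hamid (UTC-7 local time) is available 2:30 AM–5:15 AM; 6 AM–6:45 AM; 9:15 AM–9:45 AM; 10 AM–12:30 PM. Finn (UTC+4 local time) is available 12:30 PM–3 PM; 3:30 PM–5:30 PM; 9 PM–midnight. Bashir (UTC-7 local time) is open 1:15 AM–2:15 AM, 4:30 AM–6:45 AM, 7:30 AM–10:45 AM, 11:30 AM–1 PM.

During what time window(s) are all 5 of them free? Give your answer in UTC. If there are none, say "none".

11:30-12:15, 13:00-13:15, 17:00-17:45, 18:30-19:00

Yara in UTC: 10:00-13:15, 17:00-19:00 (subtract 2h to convert from UTC+2).
Ravi in UTC: 08:45-13:15, 14:00-19:00 (subtract 2h to convert from UTC+2).
Hamid in UTC: 09:30-12:15, 13:00-13:45, 16:15-16:45, 17:00-19:30 (add 7h to convert from UTC-7).
Finn in UTC: 08:30-11:00, 11:30-13:30, 17:00-20:00 (subtract 4h to convert from UTC+4).
Bashir in UTC: 08:15-09:15, 11:30-13:45, 14:30-17:45, 18:30-20:00 (add 7h to convert from UTC-7).
Yara ∩ Ravi: 10:00-13:15, 17:00-19:00.
Yara ∩ Ravi ∩ Hamid: 10:00-12:15, 13:00-13:15, 17:00-19:00.
Yara ∩ Ravi ∩ Hamid ∩ Finn: 10:00-11:00, 11:30-12:15, 13:00-13:15, 17:00-19:00.
Yara ∩ Ravi ∩ Hamid ∩ Finn ∩ Bashir: 11:30-12:15, 13:00-13:15, 17:00-17:45, 18:30-19:00.
Those are the intersection windows.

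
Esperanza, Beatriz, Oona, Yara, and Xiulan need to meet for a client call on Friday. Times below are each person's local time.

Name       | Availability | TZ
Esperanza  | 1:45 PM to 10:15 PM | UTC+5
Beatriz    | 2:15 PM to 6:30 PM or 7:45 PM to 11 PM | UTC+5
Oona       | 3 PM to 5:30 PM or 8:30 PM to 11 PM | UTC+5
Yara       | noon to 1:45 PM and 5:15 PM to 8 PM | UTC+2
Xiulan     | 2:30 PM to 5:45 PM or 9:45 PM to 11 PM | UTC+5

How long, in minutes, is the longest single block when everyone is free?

105

Esperanza in UTC: 08:45-17:15 (subtract 5h to convert from UTC+5).
Beatriz in UTC: 09:15-13:30, 14:45-18:00 (subtract 5h to convert from UTC+5).
Oona in UTC: 10:00-12:30, 15:30-18:00 (subtract 5h to convert from UTC+5).
Yara in UTC: 10:00-11:45, 15:15-18:00 (subtract 2h to convert from UTC+2).
Xiulan in UTC: 09:30-12:45, 16:45-18:00 (subtract 5h to convert from UTC+5).
Esperanza ∩ Beatriz: 09:15-13:30, 14:45-17:15.
Esperanza ∩ Beatriz ∩ Oona: 10:00-12:30, 15:30-17:15.
Esperanza ∩ Beatriz ∩ Oona ∩ Yara: 10:00-11:45, 15:30-17:15.
Esperanza ∩ Beatriz ∩ Oona ∩ Yara ∩ Xiulan: 10:00-11:45, 16:45-17:15.
So the common availability across everyone is 10:00-11:45, 16:45-17:15.
The longest is 10:00-11:45 at 105 minutes.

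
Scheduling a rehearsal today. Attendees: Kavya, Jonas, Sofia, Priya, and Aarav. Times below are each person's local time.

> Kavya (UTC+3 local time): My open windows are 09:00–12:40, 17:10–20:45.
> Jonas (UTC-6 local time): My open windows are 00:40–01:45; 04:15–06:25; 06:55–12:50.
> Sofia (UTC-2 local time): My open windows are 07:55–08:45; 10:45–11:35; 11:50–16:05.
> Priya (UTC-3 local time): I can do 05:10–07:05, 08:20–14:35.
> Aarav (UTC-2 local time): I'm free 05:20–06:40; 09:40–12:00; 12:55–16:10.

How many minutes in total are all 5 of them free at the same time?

Kavya in UTC: 06:00-09:40, 14:10-17:45 (subtract 3h to convert from UTC+3).
Jonas in UTC: 06:40-07:45, 10:15-12:25, 12:55-18:50 (add 6h to convert from UTC-6).
Sofia in UTC: 09:55-10:45, 12:45-13:35, 13:50-18:05 (add 2h to convert from UTC-2).
Priya in UTC: 08:10-10:05, 11:20-17:35 (add 3h to convert from UTC-3).
Aarav in UTC: 07:20-08:40, 11:40-14:00, 14:55-18:10 (add 2h to convert from UTC-2).
Kavya ∩ Jonas: 06:40-07:45, 14:10-17:45.
Kavya ∩ Jonas ∩ Sofia: 14:10-17:45.
Kavya ∩ Jonas ∩ Sofia ∩ Priya: 14:10-17:35.
Kavya ∩ Jonas ∩ Sofia ∩ Priya ∩ Aarav: 14:55-17:35.
Those are the intersection windows.
That's a single block of 160 minutes.

160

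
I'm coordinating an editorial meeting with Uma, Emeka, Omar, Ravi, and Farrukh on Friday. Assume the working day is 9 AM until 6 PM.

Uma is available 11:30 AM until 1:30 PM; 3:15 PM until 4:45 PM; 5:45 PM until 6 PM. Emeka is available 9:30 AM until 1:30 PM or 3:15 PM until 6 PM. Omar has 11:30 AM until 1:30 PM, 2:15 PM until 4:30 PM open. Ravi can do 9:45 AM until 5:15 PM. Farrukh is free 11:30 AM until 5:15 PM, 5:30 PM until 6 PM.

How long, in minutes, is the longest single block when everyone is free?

Uma ∩ Emeka: 11:30-13:30, 15:15-16:45, 17:45-18:00.
Uma ∩ Emeka ∩ Omar: 11:30-13:30, 15:15-16:30.
Uma ∩ Emeka ∩ Omar ∩ Ravi: 11:30-13:30, 15:15-16:30.
Uma ∩ Emeka ∩ Omar ∩ Ravi ∩ Farrukh: 11:30-13:30, 15:15-16:30.
The longest is 11:30-13:30 at 120 minutes.

120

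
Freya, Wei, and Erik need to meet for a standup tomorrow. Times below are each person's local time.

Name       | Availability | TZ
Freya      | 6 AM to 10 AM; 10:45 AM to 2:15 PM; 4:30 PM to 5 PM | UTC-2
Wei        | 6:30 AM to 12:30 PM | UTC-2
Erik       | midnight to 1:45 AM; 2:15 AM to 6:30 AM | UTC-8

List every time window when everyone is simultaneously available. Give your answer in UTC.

08:30-09:45, 10:15-12:00, 12:45-14:30

Freya in UTC: 08:00-12:00, 12:45-16:15, 18:30-19:00 (add 2h to convert from UTC-2).
Wei in UTC: 08:30-14:30 (add 2h to convert from UTC-2).
Erik in UTC: 08:00-09:45, 10:15-14:30 (add 8h to convert from UTC-8).
Freya ∩ Wei: 08:30-12:00, 12:45-14:30.
Freya ∩ Wei ∩ Erik: 08:30-09:45, 10:15-12:00, 12:45-14:30.
Those are the intersection windows.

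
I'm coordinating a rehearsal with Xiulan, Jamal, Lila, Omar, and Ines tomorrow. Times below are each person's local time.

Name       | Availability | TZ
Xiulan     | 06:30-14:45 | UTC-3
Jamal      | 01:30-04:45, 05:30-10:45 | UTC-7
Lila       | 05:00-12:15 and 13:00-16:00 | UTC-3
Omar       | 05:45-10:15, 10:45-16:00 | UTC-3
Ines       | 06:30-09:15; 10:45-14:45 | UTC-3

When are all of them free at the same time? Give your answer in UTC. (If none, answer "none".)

Xiulan in UTC: 09:30-17:45 (add 3h to convert from UTC-3).
Jamal in UTC: 08:30-11:45, 12:30-17:45 (add 7h to convert from UTC-7).
Lila in UTC: 08:00-15:15, 16:00-19:00 (add 3h to convert from UTC-3).
Omar in UTC: 08:45-13:15, 13:45-19:00 (add 3h to convert from UTC-3).
Ines in UTC: 09:30-12:15, 13:45-17:45 (add 3h to convert from UTC-3).
Xiulan ∩ Jamal: 09:30-11:45, 12:30-17:45.
Xiulan ∩ Jamal ∩ Lila: 09:30-11:45, 12:30-15:15, 16:00-17:45.
Xiulan ∩ Jamal ∩ Lila ∩ Omar: 09:30-11:45, 12:30-13:15, 13:45-15:15, 16:00-17:45.
Xiulan ∩ Jamal ∩ Lila ∩ Omar ∩ Ines: 09:30-11:45, 13:45-15:15, 16:00-17:45.
So the common availability across everyone is 09:30-11:45, 13:45-15:15, 16:00-17:45.

09:30-11:45, 13:45-15:15, 16:00-17:45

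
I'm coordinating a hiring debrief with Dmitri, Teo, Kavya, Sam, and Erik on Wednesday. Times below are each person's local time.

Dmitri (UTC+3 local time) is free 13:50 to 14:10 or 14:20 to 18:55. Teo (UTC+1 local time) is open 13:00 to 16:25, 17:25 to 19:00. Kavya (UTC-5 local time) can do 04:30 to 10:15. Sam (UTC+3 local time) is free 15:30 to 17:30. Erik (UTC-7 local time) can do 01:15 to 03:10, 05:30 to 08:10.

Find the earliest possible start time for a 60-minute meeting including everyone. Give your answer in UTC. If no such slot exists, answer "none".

12:30

Dmitri in UTC: 10:50-11:10, 11:20-15:55 (subtract 3h to convert from UTC+3).
Teo in UTC: 12:00-15:25, 16:25-18:00 (subtract 1h to convert from UTC+1).
Kavya in UTC: 09:30-15:15 (add 5h to convert from UTC-5).
Sam in UTC: 12:30-14:30 (subtract 3h to convert from UTC+3).
Erik in UTC: 08:15-10:10, 12:30-15:10 (add 7h to convert from UTC-7).
Dmitri ∩ Teo: 12:00-15:25.
Dmitri ∩ Teo ∩ Kavya: 12:00-15:15.
Dmitri ∩ Teo ∩ Kavya ∩ Sam: 12:30-14:30.
Dmitri ∩ Teo ∩ Kavya ∩ Sam ∩ Erik: 12:30-14:30.
The first common window of at least 60 minutes is 12:30-14:30, so the earliest start is 12:30.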